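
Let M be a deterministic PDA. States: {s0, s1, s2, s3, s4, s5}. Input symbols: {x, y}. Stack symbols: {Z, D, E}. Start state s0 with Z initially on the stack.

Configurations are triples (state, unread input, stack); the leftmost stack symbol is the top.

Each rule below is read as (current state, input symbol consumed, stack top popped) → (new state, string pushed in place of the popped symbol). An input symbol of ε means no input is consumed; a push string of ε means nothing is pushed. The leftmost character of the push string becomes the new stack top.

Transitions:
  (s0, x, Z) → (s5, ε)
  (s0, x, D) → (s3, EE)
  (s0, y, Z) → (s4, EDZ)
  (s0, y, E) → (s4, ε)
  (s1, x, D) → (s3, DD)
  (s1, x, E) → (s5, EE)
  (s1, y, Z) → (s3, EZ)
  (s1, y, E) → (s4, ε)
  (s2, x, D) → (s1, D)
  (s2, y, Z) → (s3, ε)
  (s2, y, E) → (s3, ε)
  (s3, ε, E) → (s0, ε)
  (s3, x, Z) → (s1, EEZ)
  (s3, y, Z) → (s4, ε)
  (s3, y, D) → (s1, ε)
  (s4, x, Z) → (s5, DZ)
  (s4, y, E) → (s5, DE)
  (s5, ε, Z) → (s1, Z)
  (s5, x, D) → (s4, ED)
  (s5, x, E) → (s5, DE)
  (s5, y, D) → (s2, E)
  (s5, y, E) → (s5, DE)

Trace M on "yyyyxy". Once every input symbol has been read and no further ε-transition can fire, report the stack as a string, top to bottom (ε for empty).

(s0, yyyyxy, Z)
  read y, top Z: go to s4, push EDZ → (s4, yyyxy, EDZ)
  read y, top E: go to s5, push DE → (s5, yyxy, DEDZ)
  read y, top D: go to s2, push E → (s2, yxy, EEDZ)
  read y, top E: go to s3, push ε → (s3, xy, EDZ)
  ε-move, top E: go to s0, push ε → (s0, xy, DZ)
  read x, top D: go to s3, push EE → (s3, y, EEZ)
  ε-move, top E: go to s0, push ε → (s0, y, EZ)
  read y, top E: go to s4, push ε → (s4, ε, Z)
All input consumed in state s4 with stack Z.

Z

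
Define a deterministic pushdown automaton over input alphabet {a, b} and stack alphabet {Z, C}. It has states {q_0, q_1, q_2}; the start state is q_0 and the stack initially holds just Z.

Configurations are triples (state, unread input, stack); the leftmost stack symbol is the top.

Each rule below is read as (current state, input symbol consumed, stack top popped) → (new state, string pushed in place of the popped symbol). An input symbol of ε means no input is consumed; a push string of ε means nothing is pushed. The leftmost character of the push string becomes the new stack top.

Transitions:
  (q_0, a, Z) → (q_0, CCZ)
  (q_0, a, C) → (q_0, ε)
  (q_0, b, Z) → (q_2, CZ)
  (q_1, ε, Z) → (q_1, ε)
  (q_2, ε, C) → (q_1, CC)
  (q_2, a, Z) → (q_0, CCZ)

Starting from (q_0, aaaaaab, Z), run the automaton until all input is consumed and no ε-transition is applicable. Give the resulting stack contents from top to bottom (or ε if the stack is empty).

(q_0, aaaaaab, Z)
  read a, top Z: go to q_0, push CCZ → (q_0, aaaaab, CCZ)
  read a, top C: go to q_0, push ε → (q_0, aaaab, CZ)
  read a, top C: go to q_0, push ε → (q_0, aaab, Z)
  read a, top Z: go to q_0, push CCZ → (q_0, aab, CCZ)
  read a, top C: go to q_0, push ε → (q_0, ab, CZ)
  read a, top C: go to q_0, push ε → (q_0, b, Z)
  read b, top Z: go to q_2, push CZ → (q_2, ε, CZ)
  ε-move, top C: go to q_1, push CC → (q_1, ε, CCZ)
All input consumed in state q_1 with stack CCZ.

CCZ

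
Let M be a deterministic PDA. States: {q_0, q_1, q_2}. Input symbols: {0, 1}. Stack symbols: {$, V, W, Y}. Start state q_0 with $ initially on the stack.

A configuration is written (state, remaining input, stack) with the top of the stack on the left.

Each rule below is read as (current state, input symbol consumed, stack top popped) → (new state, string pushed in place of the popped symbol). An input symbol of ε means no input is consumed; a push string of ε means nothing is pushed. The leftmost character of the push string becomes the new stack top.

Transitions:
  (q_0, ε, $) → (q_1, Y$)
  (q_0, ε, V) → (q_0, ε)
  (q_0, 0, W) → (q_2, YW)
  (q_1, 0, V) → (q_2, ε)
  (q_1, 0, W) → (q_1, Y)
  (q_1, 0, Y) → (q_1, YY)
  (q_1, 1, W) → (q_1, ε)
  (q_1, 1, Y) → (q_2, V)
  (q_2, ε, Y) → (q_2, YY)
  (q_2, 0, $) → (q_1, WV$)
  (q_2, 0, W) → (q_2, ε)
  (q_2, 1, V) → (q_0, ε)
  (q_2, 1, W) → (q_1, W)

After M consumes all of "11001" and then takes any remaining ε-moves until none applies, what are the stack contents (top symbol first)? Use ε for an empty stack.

VYY$

(q_0, 11001, $)
  ε-move, top $: go to q_1, push Y$ → (q_1, 11001, Y$)
  read 1, top Y: go to q_2, push V → (q_2, 1001, V$)
  read 1, top V: go to q_0, push ε → (q_0, 001, $)
  ε-move, top $: go to q_1, push Y$ → (q_1, 001, Y$)
  read 0, top Y: go to q_1, push YY → (q_1, 01, YY$)
  read 0, top Y: go to q_1, push YY → (q_1, 1, YYY$)
  read 1, top Y: go to q_2, push V → (q_2, ε, VYY$)
All input consumed in state q_2 with stack VYY$.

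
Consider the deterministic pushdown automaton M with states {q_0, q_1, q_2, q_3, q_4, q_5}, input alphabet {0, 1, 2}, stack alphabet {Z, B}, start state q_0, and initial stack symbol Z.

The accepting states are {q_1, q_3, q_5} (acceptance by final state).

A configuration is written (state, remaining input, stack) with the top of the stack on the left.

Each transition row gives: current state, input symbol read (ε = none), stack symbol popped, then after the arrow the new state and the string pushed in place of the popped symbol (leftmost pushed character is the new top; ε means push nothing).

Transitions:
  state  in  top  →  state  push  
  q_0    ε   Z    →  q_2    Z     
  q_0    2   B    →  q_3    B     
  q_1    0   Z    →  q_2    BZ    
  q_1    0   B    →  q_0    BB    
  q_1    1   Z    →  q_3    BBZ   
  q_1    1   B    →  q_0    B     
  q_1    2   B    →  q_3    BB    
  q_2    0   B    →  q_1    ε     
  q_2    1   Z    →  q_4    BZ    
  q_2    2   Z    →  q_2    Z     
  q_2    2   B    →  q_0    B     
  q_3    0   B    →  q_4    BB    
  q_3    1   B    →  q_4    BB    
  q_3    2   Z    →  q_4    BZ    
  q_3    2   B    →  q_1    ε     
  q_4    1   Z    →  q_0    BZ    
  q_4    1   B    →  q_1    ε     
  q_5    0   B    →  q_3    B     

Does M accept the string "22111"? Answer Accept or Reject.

(q_0, 22111, Z)
  ε-move, top Z: go to q_2, push Z → (q_2, 22111, Z)
  read 2, top Z: go to q_2, push Z → (q_2, 2111, Z)
  read 2, top Z: go to q_2, push Z → (q_2, 111, Z)
  read 1, top Z: go to q_4, push BZ → (q_4, 11, BZ)
  read 1, top B: go to q_1, push ε → (q_1, 1, Z)
  read 1, top Z: go to q_3, push BBZ → (q_3, ε, BBZ)
All input consumed; state q_3 ∈ F.

Accept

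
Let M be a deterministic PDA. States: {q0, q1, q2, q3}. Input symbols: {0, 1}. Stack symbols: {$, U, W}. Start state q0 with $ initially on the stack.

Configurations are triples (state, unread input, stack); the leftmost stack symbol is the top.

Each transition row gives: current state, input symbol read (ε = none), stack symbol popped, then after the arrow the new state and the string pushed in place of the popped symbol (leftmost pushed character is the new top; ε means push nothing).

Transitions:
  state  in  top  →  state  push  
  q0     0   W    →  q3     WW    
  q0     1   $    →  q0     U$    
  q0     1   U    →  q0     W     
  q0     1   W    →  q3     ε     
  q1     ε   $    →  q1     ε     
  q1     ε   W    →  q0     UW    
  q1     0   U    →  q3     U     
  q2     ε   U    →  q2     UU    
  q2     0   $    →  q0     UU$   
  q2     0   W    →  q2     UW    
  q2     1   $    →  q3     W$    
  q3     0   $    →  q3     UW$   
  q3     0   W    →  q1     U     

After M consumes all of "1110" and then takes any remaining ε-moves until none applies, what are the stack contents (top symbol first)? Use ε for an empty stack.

UW$

(q0, 1110, $)
  read 1, top $: go to q0, push U$ → (q0, 110, U$)
  read 1, top U: go to q0, push W → (q0, 10, W$)
  read 1, top W: go to q3, push ε → (q3, 0, $)
  read 0, top $: go to q3, push UW$ → (q3, ε, UW$)
All input consumed in state q3 with stack UW$.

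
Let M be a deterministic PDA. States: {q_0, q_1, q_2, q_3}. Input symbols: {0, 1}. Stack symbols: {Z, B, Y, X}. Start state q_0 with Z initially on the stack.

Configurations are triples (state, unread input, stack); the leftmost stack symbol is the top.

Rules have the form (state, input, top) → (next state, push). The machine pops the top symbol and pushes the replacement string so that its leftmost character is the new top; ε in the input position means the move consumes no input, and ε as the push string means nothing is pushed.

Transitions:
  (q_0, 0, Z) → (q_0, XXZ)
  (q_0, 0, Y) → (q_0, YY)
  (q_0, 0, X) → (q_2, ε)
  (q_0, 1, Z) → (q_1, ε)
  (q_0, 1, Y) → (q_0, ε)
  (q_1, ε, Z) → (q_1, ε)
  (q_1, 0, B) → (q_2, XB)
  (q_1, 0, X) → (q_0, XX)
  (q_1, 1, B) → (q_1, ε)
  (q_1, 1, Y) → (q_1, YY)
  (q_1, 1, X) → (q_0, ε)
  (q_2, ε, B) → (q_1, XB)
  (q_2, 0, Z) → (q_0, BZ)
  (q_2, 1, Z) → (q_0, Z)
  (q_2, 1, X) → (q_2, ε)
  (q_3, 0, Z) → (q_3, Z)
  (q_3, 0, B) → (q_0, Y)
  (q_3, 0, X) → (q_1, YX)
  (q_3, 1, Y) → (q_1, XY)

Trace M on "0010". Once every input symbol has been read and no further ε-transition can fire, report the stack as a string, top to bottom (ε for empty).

(q_0, 0010, Z)
  read 0, top Z: go to q_0, push XXZ → (q_0, 010, XXZ)
  read 0, top X: go to q_2, push ε → (q_2, 10, XZ)
  read 1, top X: go to q_2, push ε → (q_2, 0, Z)
  read 0, top Z: go to q_0, push BZ → (q_0, ε, BZ)
All input consumed in state q_0 with stack BZ.

BZ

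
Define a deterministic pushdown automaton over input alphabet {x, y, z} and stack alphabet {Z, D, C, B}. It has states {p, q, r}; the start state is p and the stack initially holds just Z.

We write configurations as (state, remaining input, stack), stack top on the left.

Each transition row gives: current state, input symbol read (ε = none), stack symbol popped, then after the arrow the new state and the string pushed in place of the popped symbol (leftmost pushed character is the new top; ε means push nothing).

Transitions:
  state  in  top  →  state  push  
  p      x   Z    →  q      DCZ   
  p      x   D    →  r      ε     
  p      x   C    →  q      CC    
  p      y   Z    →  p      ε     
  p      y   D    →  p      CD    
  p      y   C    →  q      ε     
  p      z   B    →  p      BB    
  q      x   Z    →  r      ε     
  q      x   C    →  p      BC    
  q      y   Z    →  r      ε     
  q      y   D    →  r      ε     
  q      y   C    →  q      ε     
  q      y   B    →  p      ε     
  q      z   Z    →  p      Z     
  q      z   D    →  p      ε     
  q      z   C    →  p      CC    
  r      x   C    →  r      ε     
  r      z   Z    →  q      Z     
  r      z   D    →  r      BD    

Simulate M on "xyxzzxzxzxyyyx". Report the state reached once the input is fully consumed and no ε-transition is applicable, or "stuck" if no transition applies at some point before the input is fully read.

p

(p, xyxzzxzxzxyyyx, Z)
  read x, top Z: go to q, push DCZ → (q, yxzzxzxzxyyyx, DCZ)
  read y, top D: go to r, push ε → (r, xzzxzxzxyyyx, CZ)
  read x, top C: go to r, push ε → (r, zzxzxzxyyyx, Z)
  read z, top Z: go to q, push Z → (q, zxzxzxyyyx, Z)
  read z, top Z: go to p, push Z → (p, xzxzxyyyx, Z)
  read x, top Z: go to q, push DCZ → (q, zxzxyyyx, DCZ)
  read z, top D: go to p, push ε → (p, xzxyyyx, CZ)
  read x, top C: go to q, push CC → (q, zxyyyx, CCZ)
  read z, top C: go to p, push CC → (p, xyyyx, CCCZ)
  read x, top C: go to q, push CC → (q, yyyx, CCCCZ)
  read y, top C: go to q, push ε → (q, yyx, CCCZ)
  read y, top C: go to q, push ε → (q, yx, CCZ)
  read y, top C: go to q, push ε → (q, x, CZ)
  read x, top C: go to p, push BC → (p, ε, BCZ)
All input consumed; M is in state p.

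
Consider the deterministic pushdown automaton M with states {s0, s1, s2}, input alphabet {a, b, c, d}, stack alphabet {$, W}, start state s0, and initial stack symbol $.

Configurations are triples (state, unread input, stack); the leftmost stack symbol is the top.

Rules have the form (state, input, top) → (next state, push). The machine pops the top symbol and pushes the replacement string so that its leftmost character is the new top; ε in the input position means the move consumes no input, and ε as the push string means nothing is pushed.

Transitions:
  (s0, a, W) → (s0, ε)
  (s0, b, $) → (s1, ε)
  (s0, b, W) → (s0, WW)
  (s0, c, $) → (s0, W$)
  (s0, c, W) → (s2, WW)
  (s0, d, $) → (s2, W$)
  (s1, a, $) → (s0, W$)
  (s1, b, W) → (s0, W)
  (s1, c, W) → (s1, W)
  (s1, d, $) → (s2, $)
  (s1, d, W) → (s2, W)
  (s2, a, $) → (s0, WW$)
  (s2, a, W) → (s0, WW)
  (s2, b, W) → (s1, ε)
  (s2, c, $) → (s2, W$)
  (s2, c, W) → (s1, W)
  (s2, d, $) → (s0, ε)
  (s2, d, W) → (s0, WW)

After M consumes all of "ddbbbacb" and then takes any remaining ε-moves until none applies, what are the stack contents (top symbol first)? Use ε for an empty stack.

WWWW$

(s0, ddbbbacb, $)
  read d, top $: go to s2, push W$ → (s2, dbbbacb, W$)
  read d, top W: go to s0, push WW → (s0, bbbacb, WW$)
  read b, top W: go to s0, push WW → (s0, bbacb, WWW$)
  read b, top W: go to s0, push WW → (s0, bacb, WWWW$)
  read b, top W: go to s0, push WW → (s0, acb, WWWWW$)
  read a, top W: go to s0, push ε → (s0, cb, WWWW$)
  read c, top W: go to s2, push WW → (s2, b, WWWWW$)
  read b, top W: go to s1, push ε → (s1, ε, WWWW$)
All input consumed in state s1 with stack WWWW$.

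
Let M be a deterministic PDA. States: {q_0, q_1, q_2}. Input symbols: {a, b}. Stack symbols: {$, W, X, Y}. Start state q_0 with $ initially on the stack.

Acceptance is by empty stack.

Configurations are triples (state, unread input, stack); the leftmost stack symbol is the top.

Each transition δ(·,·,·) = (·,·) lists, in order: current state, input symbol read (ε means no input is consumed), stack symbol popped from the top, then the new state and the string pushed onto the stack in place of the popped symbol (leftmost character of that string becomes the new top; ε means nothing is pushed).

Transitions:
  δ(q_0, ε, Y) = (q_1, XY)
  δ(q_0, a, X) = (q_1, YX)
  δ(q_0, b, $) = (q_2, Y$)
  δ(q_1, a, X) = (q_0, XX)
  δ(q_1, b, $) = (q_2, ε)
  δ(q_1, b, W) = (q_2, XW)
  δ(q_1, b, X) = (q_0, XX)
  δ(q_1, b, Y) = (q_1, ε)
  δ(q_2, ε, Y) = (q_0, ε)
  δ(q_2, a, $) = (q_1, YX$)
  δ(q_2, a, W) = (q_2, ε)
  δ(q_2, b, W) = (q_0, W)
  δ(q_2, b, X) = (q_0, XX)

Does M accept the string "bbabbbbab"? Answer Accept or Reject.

(q_0, bbabbbbab, $)
  read b, top $: go to q_2, push Y$ → (q_2, babbbbab, Y$)
  ε-move, top Y: go to q_0, push ε → (q_0, babbbbab, $)
  read b, top $: go to q_2, push Y$ → (q_2, abbbbab, Y$)
  ε-move, top Y: go to q_0, push ε → (q_0, abbbbab, $)
No transition applies at (q_0, abbbbab, $); input not fully consumed.

Reject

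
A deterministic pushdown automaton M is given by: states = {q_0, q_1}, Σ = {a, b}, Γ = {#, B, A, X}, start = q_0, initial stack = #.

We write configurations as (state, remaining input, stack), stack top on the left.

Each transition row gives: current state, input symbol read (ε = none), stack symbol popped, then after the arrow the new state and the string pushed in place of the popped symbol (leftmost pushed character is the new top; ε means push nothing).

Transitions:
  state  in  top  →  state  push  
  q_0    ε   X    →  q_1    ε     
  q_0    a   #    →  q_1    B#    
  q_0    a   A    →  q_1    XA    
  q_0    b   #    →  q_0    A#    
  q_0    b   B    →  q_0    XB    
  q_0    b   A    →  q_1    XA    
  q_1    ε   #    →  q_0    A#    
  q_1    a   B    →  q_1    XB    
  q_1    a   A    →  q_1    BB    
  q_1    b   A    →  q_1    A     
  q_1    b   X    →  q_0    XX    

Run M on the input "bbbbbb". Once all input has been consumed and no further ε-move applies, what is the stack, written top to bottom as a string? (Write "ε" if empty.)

(q_0, bbbbbb, #) ⊢ (q_0, bbbbb, A#) ⊢ (q_1, bbbb, XA#) ⊢ (q_0, bbb, XXA#) ⊢ (q_1, bbb, XA#) ⊢ (q_0, bb, XXA#) ⊢ (q_1, bb, XA#) ⊢ (q_0, b, XXA#) ⊢ (q_1, b, XA#) ⊢ (q_0, ε, XXA#) ⊢ (q_1, ε, XA#)
All input consumed in state q_1 with stack XA#.

XA#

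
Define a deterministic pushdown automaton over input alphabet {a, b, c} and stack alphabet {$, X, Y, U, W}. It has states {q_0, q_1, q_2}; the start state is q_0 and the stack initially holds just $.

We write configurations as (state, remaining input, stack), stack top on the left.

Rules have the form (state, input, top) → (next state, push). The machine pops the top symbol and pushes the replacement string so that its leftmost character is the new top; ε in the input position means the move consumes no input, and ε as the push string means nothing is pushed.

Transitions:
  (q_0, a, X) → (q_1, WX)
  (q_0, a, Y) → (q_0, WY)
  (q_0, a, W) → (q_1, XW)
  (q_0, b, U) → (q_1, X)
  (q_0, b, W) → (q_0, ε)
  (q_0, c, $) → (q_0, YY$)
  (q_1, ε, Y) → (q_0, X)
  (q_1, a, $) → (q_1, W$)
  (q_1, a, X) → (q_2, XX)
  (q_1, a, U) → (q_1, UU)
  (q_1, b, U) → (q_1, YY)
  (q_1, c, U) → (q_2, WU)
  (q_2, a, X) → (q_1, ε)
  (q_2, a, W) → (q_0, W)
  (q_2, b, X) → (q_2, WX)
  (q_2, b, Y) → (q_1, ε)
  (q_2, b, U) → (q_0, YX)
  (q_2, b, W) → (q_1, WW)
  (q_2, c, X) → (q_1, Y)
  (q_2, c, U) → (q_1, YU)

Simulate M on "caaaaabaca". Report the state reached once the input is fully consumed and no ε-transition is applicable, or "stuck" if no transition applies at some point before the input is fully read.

stuck

(q_0, caaaaabaca, $) ⊢ (q_0, aaaaabaca, YY$) ⊢ (q_0, aaaabaca, WYY$) ⊢ (q_1, aaabaca, XWYY$) ⊢ (q_2, aabaca, XXWYY$) ⊢ (q_1, abaca, XWYY$) ⊢ (q_2, baca, XXWYY$) ⊢ (q_2, aca, WXXWYY$) ⊢ (q_0, ca, WXXWYY$)
No transition for (q_0, c, top W); M blocks with input ca remaining.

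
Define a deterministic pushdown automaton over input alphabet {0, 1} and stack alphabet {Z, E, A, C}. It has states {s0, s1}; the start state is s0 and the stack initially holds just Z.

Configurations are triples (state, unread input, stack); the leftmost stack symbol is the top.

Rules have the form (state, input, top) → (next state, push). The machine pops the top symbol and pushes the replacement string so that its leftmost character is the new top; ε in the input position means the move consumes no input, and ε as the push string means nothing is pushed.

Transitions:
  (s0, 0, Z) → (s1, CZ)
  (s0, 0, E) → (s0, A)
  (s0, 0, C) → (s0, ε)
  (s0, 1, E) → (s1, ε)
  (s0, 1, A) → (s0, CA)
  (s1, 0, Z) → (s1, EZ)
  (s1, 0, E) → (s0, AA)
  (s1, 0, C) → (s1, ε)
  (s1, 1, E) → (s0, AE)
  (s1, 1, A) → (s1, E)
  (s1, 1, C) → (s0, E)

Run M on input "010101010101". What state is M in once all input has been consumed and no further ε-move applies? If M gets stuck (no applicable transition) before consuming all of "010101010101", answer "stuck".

s0

(s0, 010101010101, Z)
  read 0, top Z: go to s1, push CZ → (s1, 10101010101, CZ)
  read 1, top C: go to s0, push E → (s0, 0101010101, EZ)
  read 0, top E: go to s0, push A → (s0, 101010101, AZ)
  read 1, top A: go to s0, push CA → (s0, 01010101, CAZ)
  read 0, top C: go to s0, push ε → (s0, 1010101, AZ)
  read 1, top A: go to s0, push CA → (s0, 010101, CAZ)
  read 0, top C: go to s0, push ε → (s0, 10101, AZ)
  read 1, top A: go to s0, push CA → (s0, 0101, CAZ)
  read 0, top C: go to s0, push ε → (s0, 101, AZ)
  read 1, top A: go to s0, push CA → (s0, 01, CAZ)
  read 0, top C: go to s0, push ε → (s0, 1, AZ)
  read 1, top A: go to s0, push CA → (s0, ε, CAZ)
All input consumed; M is in state s0.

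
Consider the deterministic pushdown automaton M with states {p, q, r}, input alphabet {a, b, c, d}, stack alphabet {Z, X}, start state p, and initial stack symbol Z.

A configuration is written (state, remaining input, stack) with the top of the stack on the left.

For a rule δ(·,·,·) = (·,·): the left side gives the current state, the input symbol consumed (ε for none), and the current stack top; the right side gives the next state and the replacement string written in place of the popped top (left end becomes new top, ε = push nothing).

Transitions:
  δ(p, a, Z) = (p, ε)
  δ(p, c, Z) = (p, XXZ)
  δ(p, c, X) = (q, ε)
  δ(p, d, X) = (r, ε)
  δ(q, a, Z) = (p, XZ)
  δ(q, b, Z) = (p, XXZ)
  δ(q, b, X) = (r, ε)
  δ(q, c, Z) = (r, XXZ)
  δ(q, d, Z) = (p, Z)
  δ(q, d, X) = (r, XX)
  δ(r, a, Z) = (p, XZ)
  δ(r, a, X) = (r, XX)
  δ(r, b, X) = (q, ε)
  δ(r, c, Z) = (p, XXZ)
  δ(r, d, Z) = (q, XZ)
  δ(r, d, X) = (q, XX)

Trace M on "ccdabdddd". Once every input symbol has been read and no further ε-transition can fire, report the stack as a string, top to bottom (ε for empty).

XXXXXXZ

(p, ccdabdddd, Z)
  read c, top Z: go to p, push XXZ → (p, cdabdddd, XXZ)
  read c, top X: go to q, push ε → (q, dabdddd, XZ)
  read d, top X: go to r, push XX → (r, abdddd, XXZ)
  read a, top X: go to r, push XX → (r, bdddd, XXXZ)
  read b, top X: go to q, push ε → (q, dddd, XXZ)
  read d, top X: go to r, push XX → (r, ddd, XXXZ)
  read d, top X: go to q, push XX → (q, dd, XXXXZ)
  read d, top X: go to r, push XX → (r, d, XXXXXZ)
  read d, top X: go to q, push XX → (q, ε, XXXXXXZ)
All input consumed in state q with stack XXXXXXZ.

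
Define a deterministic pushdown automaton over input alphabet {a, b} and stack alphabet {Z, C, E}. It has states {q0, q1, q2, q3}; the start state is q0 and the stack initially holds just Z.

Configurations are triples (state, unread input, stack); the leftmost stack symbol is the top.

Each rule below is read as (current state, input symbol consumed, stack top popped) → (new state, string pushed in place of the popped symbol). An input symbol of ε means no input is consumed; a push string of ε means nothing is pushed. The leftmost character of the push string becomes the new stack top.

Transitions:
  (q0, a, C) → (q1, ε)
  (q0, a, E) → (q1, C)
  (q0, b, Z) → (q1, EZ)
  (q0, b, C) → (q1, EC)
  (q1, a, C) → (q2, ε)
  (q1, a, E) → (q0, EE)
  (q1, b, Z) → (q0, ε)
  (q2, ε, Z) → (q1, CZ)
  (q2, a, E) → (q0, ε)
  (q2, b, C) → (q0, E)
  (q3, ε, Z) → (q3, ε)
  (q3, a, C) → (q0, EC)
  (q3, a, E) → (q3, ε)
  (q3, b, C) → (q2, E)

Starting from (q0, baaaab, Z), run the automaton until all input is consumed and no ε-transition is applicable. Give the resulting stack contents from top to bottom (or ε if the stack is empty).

(q0, baaaab, Z)
  read b, top Z: go to q1, push EZ → (q1, aaaab, EZ)
  read a, top E: go to q0, push EE → (q0, aaab, EEZ)
  read a, top E: go to q1, push C → (q1, aab, CEZ)
  read a, top C: go to q2, push ε → (q2, ab, EZ)
  read a, top E: go to q0, push ε → (q0, b, Z)
  read b, top Z: go to q1, push EZ → (q1, ε, EZ)
All input consumed in state q1 with stack EZ.

EZ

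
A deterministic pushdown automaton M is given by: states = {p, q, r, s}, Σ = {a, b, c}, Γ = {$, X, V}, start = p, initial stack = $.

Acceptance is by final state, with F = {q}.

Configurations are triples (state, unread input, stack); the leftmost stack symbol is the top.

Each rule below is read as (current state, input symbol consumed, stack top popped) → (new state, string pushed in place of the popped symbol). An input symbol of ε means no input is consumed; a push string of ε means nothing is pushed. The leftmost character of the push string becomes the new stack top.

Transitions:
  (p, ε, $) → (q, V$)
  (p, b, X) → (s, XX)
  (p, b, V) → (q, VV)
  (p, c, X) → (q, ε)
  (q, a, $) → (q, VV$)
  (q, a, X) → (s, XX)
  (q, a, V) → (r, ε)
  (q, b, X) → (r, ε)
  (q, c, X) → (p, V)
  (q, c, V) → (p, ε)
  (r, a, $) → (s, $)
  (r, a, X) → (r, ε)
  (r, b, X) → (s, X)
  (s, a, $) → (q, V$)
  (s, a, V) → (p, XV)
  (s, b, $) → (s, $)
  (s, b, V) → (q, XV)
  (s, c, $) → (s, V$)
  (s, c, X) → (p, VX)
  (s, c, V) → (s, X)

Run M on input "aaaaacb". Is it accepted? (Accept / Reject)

Accept

(p, aaaaacb, $)
  ε-move, top $: go to q, push V$ → (q, aaaaacb, V$)
  read a, top V: go to r, push ε → (r, aaaacb, $)
  read a, top $: go to s, push $ → (s, aaacb, $)
  read a, top $: go to q, push V$ → (q, aacb, V$)
  read a, top V: go to r, push ε → (r, acb, $)
  read a, top $: go to s, push $ → (s, cb, $)
  read c, top $: go to s, push V$ → (s, b, V$)
  read b, top V: go to q, push XV → (q, ε, XV$)
All input consumed; state q ∈ F.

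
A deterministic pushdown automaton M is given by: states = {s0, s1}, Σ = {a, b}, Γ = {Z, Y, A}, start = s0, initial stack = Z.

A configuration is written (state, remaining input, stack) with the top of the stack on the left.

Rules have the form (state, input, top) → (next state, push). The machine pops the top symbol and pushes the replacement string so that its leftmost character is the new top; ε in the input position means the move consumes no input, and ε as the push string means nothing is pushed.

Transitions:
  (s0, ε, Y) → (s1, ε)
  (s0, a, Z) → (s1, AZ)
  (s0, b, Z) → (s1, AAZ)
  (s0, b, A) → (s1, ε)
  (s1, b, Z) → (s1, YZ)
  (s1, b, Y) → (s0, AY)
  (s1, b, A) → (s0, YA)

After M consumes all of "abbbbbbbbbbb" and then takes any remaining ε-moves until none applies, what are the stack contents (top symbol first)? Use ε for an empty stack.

AZ

(s0, abbbbbbbbbbb, Z)
  read a, top Z: go to s1, push AZ → (s1, bbbbbbbbbbb, AZ)
  read b, top A: go to s0, push YA → (s0, bbbbbbbbbb, YAZ)
  ε-move, top Y: go to s1, push ε → (s1, bbbbbbbbbb, AZ)
  read b, top A: go to s0, push YA → (s0, bbbbbbbbb, YAZ)
  ε-move, top Y: go to s1, push ε → (s1, bbbbbbbbb, AZ)
  read b, top A: go to s0, push YA → (s0, bbbbbbbb, YAZ)
  ε-move, top Y: go to s1, push ε → (s1, bbbbbbbb, AZ)
  read b, top A: go to s0, push YA → (s0, bbbbbbb, YAZ)
  ε-move, top Y: go to s1, push ε → (s1, bbbbbbb, AZ)
  read b, top A: go to s0, push YA → (s0, bbbbbb, YAZ)
  ε-move, top Y: go to s1, push ε → (s1, bbbbbb, AZ)
  read b, top A: go to s0, push YA → (s0, bbbbb, YAZ)
  ε-move, top Y: go to s1, push ε → (s1, bbbbb, AZ)
  read b, top A: go to s0, push YA → (s0, bbbb, YAZ)
  ε-move, top Y: go to s1, push ε → (s1, bbbb, AZ)
  read b, top A: go to s0, push YA → (s0, bbb, YAZ)
  ε-move, top Y: go to s1, push ε → (s1, bbb, AZ)
  read b, top A: go to s0, push YA → (s0, bb, YAZ)
  ε-move, top Y: go to s1, push ε → (s1, bb, AZ)
  read b, top A: go to s0, push YA → (s0, b, YAZ)
  ε-move, top Y: go to s1, push ε → (s1, b, AZ)
  read b, top A: go to s0, push YA → (s0, ε, YAZ)
  ε-move, top Y: go to s1, push ε → (s1, ε, AZ)
All input consumed in state s1 with stack AZ.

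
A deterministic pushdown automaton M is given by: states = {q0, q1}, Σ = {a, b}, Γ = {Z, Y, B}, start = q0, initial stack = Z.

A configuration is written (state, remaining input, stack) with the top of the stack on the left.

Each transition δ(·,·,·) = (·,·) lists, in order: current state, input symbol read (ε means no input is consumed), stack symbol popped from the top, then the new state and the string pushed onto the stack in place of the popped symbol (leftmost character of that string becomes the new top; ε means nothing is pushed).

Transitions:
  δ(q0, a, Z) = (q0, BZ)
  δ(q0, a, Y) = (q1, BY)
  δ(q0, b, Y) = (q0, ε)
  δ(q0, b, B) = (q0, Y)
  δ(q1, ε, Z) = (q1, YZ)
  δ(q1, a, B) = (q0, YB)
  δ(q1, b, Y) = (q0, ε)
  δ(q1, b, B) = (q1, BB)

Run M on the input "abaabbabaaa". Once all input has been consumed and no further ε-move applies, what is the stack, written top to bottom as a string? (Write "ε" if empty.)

YBYBBYYZ

(q0, abaabbabaaa, Z) ⊢ (q0, baabbabaaa, BZ) ⊢ (q0, aabbabaaa, YZ) ⊢ (q1, abbabaaa, BYZ) ⊢ (q0, bbabaaa, YBYZ) ⊢ (q0, babaaa, BYZ) ⊢ (q0, abaaa, YYZ) ⊢ (q1, baaa, BYYZ) ⊢ (q1, aaa, BBYYZ) ⊢ (q0, aa, YBBYYZ) ⊢ (q1, a, BYBBYYZ) ⊢ (q0, ε, YBYBBYYZ)
All input consumed in state q0 with stack YBYBBYYZ.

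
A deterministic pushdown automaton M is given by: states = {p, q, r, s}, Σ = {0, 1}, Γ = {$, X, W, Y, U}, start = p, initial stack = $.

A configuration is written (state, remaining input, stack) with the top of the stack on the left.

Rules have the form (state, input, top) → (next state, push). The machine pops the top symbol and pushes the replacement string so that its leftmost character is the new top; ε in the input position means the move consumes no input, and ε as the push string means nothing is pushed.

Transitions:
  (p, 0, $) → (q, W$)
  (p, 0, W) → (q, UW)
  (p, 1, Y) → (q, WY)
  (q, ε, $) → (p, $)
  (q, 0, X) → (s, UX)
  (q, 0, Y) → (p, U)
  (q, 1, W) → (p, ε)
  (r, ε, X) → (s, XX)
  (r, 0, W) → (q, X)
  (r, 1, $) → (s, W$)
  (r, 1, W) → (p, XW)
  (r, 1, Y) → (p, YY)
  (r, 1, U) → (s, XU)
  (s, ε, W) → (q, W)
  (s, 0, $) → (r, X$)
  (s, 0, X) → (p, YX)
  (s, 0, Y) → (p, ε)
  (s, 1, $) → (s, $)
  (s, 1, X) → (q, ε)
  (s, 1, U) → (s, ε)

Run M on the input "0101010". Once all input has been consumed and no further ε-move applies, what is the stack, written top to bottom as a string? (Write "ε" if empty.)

W$

(p, 0101010, $) ⊢ (q, 101010, W$) ⊢ (p, 01010, $) ⊢ (q, 1010, W$) ⊢ (p, 010, $) ⊢ (q, 10, W$) ⊢ (p, 0, $) ⊢ (q, ε, W$)
All input consumed in state q with stack W$.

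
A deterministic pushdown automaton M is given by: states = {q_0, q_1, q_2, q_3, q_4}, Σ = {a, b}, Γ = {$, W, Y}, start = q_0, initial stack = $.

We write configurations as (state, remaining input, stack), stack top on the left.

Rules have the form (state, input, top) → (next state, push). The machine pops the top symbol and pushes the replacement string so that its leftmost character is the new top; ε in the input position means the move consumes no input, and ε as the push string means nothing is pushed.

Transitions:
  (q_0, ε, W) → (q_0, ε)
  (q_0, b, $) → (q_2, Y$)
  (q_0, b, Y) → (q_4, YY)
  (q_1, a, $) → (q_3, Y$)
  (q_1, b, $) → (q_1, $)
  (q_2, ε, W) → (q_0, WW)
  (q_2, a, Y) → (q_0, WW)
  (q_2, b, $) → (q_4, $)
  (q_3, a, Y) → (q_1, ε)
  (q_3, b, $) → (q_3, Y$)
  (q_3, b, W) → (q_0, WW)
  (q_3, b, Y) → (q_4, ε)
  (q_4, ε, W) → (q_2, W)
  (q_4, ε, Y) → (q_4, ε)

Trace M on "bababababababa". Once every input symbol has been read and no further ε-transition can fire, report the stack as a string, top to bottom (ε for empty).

$

(q_0, bababababababa, $)
  read b, top $: go to q_2, push Y$ → (q_2, ababababababa, Y$)
  read a, top Y: go to q_0, push WW → (q_0, babababababa, WW$)
  ε-move, top W: go to q_0, push ε → (q_0, babababababa, W$)
  ε-move, top W: go to q_0, push ε → (q_0, babababababa, $)
  read b, top $: go to q_2, push Y$ → (q_2, abababababa, Y$)
  read a, top Y: go to q_0, push WW → (q_0, bababababa, WW$)
  ε-move, top W: go to q_0, push ε → (q_0, bababababa, W$)
  ε-move, top W: go to q_0, push ε → (q_0, bababababa, $)
  read b, top $: go to q_2, push Y$ → (q_2, ababababa, Y$)
  read a, top Y: go to q_0, push WW → (q_0, babababa, WW$)
  ε-move, top W: go to q_0, push ε → (q_0, babababa, W$)
  ε-move, top W: go to q_0, push ε → (q_0, babababa, $)
  read b, top $: go to q_2, push Y$ → (q_2, abababa, Y$)
  read a, top Y: go to q_0, push WW → (q_0, bababa, WW$)
  ε-move, top W: go to q_0, push ε → (q_0, bababa, W$)
  ε-move, top W: go to q_0, push ε → (q_0, bababa, $)
  read b, top $: go to q_2, push Y$ → (q_2, ababa, Y$)
  read a, top Y: go to q_0, push WW → (q_0, baba, WW$)
  ε-move, top W: go to q_0, push ε → (q_0, baba, W$)
  ε-move, top W: go to q_0, push ε → (q_0, baba, $)
  read b, top $: go to q_2, push Y$ → (q_2, aba, Y$)
  read a, top Y: go to q_0, push WW → (q_0, ba, WW$)
  ε-move, top W: go to q_0, push ε → (q_0, ba, W$)
  ε-move, top W: go to q_0, push ε → (q_0, ba, $)
  read b, top $: go to q_2, push Y$ → (q_2, a, Y$)
  read a, top Y: go to q_0, push WW → (q_0, ε, WW$)
  ε-move, top W: go to q_0, push ε → (q_0, ε, W$)
  ε-move, top W: go to q_0, push ε → (q_0, ε, $)
All input consumed in state q_0 with stack $.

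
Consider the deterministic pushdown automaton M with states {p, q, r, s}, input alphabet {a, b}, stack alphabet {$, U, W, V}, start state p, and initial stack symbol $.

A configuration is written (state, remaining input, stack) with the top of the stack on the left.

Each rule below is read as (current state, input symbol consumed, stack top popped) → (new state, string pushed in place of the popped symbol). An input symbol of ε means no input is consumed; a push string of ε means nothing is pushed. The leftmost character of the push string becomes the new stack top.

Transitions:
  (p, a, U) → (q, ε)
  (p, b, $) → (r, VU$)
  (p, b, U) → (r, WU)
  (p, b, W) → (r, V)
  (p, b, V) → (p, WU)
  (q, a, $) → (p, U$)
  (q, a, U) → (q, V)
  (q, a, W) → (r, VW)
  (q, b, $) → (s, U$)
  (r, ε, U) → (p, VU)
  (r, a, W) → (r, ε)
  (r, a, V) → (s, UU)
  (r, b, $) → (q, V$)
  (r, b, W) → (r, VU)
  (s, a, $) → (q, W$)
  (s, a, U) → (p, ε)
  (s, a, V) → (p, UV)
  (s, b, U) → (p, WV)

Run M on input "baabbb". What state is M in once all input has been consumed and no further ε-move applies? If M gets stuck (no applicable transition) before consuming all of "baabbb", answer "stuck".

stuck

(p, baabbb, $)
  read b, top $: go to r, push VU$ → (r, aabbb, VU$)
  read a, top V: go to s, push UU → (s, abbb, UUU$)
  read a, top U: go to p, push ε → (p, bbb, UU$)
  read b, top U: go to r, push WU → (r, bb, WUU$)
  read b, top W: go to r, push VU → (r, b, VUUU$)
No transition for (r, b, top V); M blocks with input b remaining.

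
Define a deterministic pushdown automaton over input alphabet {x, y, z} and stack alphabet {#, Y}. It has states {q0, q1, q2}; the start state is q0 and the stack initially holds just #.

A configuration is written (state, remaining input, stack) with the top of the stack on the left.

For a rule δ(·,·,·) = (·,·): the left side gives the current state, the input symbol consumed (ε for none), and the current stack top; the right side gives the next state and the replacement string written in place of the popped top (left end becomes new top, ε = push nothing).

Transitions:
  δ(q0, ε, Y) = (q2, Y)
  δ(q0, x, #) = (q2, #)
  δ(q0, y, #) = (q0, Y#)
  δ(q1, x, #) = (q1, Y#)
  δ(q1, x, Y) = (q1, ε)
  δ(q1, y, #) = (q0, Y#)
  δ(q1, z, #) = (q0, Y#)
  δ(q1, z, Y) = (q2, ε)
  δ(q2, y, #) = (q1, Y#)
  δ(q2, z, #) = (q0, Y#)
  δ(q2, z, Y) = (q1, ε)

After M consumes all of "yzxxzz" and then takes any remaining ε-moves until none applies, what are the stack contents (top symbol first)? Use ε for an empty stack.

(q0, yzxxzz, #)
  read y, top #: go to q0, push Y# → (q0, zxxzz, Y#)
  ε-move, top Y: go to q2, push Y → (q2, zxxzz, Y#)
  read z, top Y: go to q1, push ε → (q1, xxzz, #)
  read x, top #: go to q1, push Y# → (q1, xzz, Y#)
  read x, top Y: go to q1, push ε → (q1, zz, #)
  read z, top #: go to q0, push Y# → (q0, z, Y#)
  ε-move, top Y: go to q2, push Y → (q2, z, Y#)
  read z, top Y: go to q1, push ε → (q1, ε, #)
All input consumed in state q1 with stack #.

#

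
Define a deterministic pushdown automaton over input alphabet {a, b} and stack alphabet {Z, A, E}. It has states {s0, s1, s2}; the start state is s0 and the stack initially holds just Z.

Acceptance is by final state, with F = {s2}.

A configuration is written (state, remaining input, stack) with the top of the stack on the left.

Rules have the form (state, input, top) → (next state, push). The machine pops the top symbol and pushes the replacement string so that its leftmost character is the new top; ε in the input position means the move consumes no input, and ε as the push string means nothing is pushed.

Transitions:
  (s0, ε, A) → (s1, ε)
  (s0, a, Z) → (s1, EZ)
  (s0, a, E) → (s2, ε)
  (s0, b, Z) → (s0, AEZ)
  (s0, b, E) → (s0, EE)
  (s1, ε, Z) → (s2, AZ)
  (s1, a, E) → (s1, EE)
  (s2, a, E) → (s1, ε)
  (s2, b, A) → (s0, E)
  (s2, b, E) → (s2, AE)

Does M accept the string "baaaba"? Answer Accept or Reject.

(s0, baaaba, Z) ⊢ (s0, aaaba, AEZ) ⊢ (s1, aaaba, EZ) ⊢ (s1, aaba, EEZ) ⊢ (s1, aba, EEEZ) ⊢ (s1, ba, EEEEZ)
No transition applies at (s1, ba, EEEEZ); input not fully consumed.

Reject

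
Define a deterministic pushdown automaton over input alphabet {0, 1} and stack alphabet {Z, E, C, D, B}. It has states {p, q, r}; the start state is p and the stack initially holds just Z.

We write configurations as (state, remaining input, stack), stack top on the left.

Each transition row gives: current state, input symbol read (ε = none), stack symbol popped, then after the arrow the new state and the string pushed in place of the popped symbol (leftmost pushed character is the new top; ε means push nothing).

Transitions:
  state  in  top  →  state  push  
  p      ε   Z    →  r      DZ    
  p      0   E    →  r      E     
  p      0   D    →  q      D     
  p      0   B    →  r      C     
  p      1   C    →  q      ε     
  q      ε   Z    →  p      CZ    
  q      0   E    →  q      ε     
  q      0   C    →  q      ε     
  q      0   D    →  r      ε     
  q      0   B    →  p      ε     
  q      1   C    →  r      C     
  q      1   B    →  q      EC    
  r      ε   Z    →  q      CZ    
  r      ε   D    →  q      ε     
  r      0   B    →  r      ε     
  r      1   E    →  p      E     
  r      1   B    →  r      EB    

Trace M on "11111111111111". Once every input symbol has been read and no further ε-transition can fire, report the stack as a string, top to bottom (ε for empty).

CZ

(p, 11111111111111, Z)
  ε-move, top Z: go to r, push DZ → (r, 11111111111111, DZ)
  ε-move, top D: go to q, push ε → (q, 11111111111111, Z)
  ε-move, top Z: go to p, push CZ → (p, 11111111111111, CZ)
  read 1, top C: go to q, push ε → (q, 1111111111111, Z)
  ε-move, top Z: go to p, push CZ → (p, 1111111111111, CZ)
  read 1, top C: go to q, push ε → (q, 111111111111, Z)
  ε-move, top Z: go to p, push CZ → (p, 111111111111, CZ)
  read 1, top C: go to q, push ε → (q, 11111111111, Z)
  ε-move, top Z: go to p, push CZ → (p, 11111111111, CZ)
  read 1, top C: go to q, push ε → (q, 1111111111, Z)
  ε-move, top Z: go to p, push CZ → (p, 1111111111, CZ)
  read 1, top C: go to q, push ε → (q, 111111111, Z)
  ε-move, top Z: go to p, push CZ → (p, 111111111, CZ)
  read 1, top C: go to q, push ε → (q, 11111111, Z)
  ε-move, top Z: go to p, push CZ → (p, 11111111, CZ)
  read 1, top C: go to q, push ε → (q, 1111111, Z)
  ε-move, top Z: go to p, push CZ → (p, 1111111, CZ)
  read 1, top C: go to q, push ε → (q, 111111, Z)
  ε-move, top Z: go to p, push CZ → (p, 111111, CZ)
  read 1, top C: go to q, push ε → (q, 11111, Z)
  ε-move, top Z: go to p, push CZ → (p, 11111, CZ)
  read 1, top C: go to q, push ε → (q, 1111, Z)
  ε-move, top Z: go to p, push CZ → (p, 1111, CZ)
  read 1, top C: go to q, push ε → (q, 111, Z)
  ε-move, top Z: go to p, push CZ → (p, 111, CZ)
  read 1, top C: go to q, push ε → (q, 11, Z)
  ε-move, top Z: go to p, push CZ → (p, 11, CZ)
  read 1, top C: go to q, push ε → (q, 1, Z)
  ε-move, top Z: go to p, push CZ → (p, 1, CZ)
  read 1, top C: go to q, push ε → (q, ε, Z)
  ε-move, top Z: go to p, push CZ → (p, ε, CZ)
All input consumed in state p with stack CZ.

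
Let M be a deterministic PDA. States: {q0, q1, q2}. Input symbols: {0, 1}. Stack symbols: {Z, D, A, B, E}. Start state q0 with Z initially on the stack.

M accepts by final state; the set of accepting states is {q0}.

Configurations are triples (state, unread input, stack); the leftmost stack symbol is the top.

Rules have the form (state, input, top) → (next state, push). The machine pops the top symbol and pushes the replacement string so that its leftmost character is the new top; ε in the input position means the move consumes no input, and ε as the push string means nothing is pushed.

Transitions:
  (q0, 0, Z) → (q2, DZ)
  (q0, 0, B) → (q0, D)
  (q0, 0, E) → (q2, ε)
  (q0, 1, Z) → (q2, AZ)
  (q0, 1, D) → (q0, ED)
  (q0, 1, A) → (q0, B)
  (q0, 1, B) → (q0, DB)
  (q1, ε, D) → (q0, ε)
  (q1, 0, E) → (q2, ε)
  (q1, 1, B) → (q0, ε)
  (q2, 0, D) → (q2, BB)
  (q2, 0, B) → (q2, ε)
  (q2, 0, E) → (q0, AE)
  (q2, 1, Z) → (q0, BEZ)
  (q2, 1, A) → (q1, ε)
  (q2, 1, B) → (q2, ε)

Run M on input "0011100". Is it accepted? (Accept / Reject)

Reject

(q0, 0011100, Z)
  read 0, top Z: go to q2, push DZ → (q2, 011100, DZ)
  read 0, top D: go to q2, push BB → (q2, 11100, BBZ)
  read 1, top B: go to q2, push ε → (q2, 1100, BZ)
  read 1, top B: go to q2, push ε → (q2, 100, Z)
  read 1, top Z: go to q0, push BEZ → (q0, 00, BEZ)
  read 0, top B: go to q0, push D → (q0, 0, DEZ)
No transition applies at (q0, 0, DEZ); input not fully consumed.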